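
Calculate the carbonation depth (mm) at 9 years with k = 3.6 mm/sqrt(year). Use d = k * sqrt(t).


depth = k * sqrt(t)
= 3.6 * sqrt(9)
= 10.8 mm

10.8


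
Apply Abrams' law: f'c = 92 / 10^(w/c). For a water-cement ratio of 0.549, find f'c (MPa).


f'c = 92 / 10^0.549
= 92 / 3.54
= 25.99 MPa

25.99


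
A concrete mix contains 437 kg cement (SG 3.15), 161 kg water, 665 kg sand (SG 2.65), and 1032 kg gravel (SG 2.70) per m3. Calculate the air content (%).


Vol cement = 437 / (3.15 * 1000) = 0.13873 m3
Vol water = 161 / 1000 = 0.161 m3
Vol sand = 665 / (2.65 * 1000) = 0.250943 m3
Vol gravel = 1032 / (2.70 * 1000) = 0.382222 m3
Total solid + water volume = 0.932896 m3
Air = (1 - 0.932896) * 100 = 6.71%

6.71


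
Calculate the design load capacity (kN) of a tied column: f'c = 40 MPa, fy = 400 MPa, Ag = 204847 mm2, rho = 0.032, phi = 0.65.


Ast = rho * Ag = 0.032 * 204847 = 6555.104 mm2
phi*Pn = 0.65 * 0.80 * (0.85 * 40 * (204847 - 6555.104) + 400 * 6555.104) / 1000
= 4869.26 kN

4869.26


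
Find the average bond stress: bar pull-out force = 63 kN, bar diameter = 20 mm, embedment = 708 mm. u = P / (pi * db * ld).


u = P / (pi * db * ld)
= 63 * 1000 / (pi * 20 * 708)
= 1.416 MPa

1.416


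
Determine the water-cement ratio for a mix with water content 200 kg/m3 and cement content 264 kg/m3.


w/c = water / cement
w/c = 200 / 264 = 0.758

0.758


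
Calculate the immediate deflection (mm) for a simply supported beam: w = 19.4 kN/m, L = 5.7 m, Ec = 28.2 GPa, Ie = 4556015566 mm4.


Convert: L = 5.7 m = 5700 mm, Ec = 28.2 GPa = 28200 MPa
delta = 5 * 19.4 * 5700^4 / (384 * 28200 * 4556015566)
= 2.08 mm

2.08


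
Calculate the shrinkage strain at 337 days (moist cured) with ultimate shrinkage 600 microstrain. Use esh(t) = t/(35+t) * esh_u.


esh(337) = 337 / (35 + 337) * 600
= 337 / 372 * 600
= 543.5 microstrain

543.5


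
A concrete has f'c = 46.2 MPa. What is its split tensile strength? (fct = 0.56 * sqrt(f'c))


fct = 0.56 * sqrt(46.2)
= 0.56 * 6.797
= 3.806 MPa

3.806


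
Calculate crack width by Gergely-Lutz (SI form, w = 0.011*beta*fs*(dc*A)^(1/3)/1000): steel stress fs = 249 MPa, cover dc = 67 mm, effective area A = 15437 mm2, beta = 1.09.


w = 0.011 * beta * fs * (dc * A)^(1/3) / 1000
= 0.011 * 1.09 * 249 * (67 * 15437)^(1/3) / 1000
= 0.302 mm

0.302


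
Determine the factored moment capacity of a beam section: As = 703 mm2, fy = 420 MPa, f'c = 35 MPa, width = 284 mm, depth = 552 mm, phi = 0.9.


a = As * fy / (0.85 * f'c * b)
= 703 * 420 / (0.85 * 35 * 284)
= 34.9461 mm
Mn = As * fy * (d - a/2) / 10^6
= 157.8244 kN-m
phi*Mn = 0.9 * 157.8244 = 142.04 kN-m

142.04


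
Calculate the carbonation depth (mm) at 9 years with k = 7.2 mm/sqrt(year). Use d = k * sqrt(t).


depth = k * sqrt(t)
= 7.2 * sqrt(9)
= 21.6 mm

21.6


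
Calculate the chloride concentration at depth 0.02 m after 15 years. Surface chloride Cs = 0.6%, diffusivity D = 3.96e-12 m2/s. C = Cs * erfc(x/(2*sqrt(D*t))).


t_seconds = 15 * 365.25 * 24 * 3600 = 473364000.0 s
arg = 0.02 / (2 * sqrt(3.96e-12 * 473364000.0))
= 0.231
erfc(0.231) = 0.7439
C = 0.6 * 0.7439 = 0.4464%

0.4464


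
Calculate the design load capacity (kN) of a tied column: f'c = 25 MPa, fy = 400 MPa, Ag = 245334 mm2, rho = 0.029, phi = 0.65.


Ast = rho * Ag = 0.029 * 245334 = 7114.686 mm2
phi*Pn = 0.65 * 0.80 * (0.85 * 25 * (245334 - 7114.686) + 400 * 7114.686) / 1000
= 4112.18 kN

4112.18


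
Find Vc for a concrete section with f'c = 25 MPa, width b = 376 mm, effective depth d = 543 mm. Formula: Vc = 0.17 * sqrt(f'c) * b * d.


Vc = 0.17 * sqrt(25) * 376 * 543 / 1000
= 173.54 kN

173.54


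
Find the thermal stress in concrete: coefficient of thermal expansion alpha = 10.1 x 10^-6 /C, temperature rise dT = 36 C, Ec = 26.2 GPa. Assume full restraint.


sigma = alpha * dT * Ec
= 10.1e-6 * 36 * 26.2 * 1000
= 9.526 MPa

9.526


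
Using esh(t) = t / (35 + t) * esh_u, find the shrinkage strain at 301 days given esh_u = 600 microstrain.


esh(301) = 301 / (35 + 301) * 600
= 301 / 336 * 600
= 537.5 microstrain

537.5


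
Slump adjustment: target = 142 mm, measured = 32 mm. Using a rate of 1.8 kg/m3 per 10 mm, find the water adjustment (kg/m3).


Difference = 142 - 32 = 110 mm
Water adjustment = 110 * 1.8 / 10 = 19.8 kg/m3

19.8


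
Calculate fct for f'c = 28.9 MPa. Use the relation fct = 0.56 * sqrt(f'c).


fct = 0.56 * sqrt(28.9)
= 0.56 * 5.376
= 3.01 MPa

3.01


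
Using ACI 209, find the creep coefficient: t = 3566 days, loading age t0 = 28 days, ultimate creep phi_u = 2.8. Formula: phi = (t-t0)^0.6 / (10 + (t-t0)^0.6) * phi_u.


dt = 3566 - 28 = 3538
phi = 3538^0.6 / (10 + 3538^0.6) * 2.8
= 2.606

2.606


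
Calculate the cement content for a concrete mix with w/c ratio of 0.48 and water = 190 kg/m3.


Cement = water / (w/c)
= 190 / 0.48
= 395.8 kg/m3

395.8


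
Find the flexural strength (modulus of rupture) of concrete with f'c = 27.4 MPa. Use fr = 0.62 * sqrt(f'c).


fr = 0.62 * sqrt(27.4)
= 3.245 MPa

3.245


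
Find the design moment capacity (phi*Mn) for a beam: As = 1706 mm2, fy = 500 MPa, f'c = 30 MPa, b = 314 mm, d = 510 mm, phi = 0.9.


a = As * fy / (0.85 * f'c * b)
= 1706 * 500 / (0.85 * 30 * 314)
= 106.5318 mm
Mn = As * fy * (d - a/2) / 10^6
= 389.5942 kN-m
phi*Mn = 0.9 * 389.5942 = 350.63 kN-m

350.63


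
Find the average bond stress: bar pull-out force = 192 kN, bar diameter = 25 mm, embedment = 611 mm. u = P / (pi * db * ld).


u = P / (pi * db * ld)
= 192 * 1000 / (pi * 25 * 611)
= 4.001 MPa

4.001


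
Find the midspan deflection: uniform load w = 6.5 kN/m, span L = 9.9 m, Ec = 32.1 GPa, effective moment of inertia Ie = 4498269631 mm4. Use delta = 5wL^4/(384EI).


Convert: L = 9.9 m = 9900 mm, Ec = 32.1 GPa = 32100 MPa
delta = 5 * 6.5 * 9900^4 / (384 * 32100 * 4498269631)
= 5.63 mm

5.63


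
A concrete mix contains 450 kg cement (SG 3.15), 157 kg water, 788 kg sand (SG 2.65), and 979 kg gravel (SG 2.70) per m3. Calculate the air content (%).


Vol cement = 450 / (3.15 * 1000) = 0.142857 m3
Vol water = 157 / 1000 = 0.157 m3
Vol sand = 788 / (2.65 * 1000) = 0.297358 m3
Vol gravel = 979 / (2.70 * 1000) = 0.362593 m3
Total solid + water volume = 0.959808 m3
Air = (1 - 0.959808) * 100 = 4.02%

4.02


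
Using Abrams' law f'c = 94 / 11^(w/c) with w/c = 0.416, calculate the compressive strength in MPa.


f'c = 94 / 11^0.416
= 94 / 2.712
= 34.67 MPa

34.67


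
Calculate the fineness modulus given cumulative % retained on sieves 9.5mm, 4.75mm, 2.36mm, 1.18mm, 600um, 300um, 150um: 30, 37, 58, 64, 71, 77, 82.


FM = sum(cumulative % retained) / 100
= 419 / 100
= 4.19

4.19


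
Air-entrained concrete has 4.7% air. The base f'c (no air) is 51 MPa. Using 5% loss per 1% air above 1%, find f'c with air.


Strength loss = (4.7 - 1) * 5 = 18.5%
f'c = 51 * (1 - 18.5/100)
= 41.56 MPa

41.56


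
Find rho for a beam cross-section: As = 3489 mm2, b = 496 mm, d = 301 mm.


rho = As / (b * d)
= 3489 / (496 * 301)
= 0.0234

0.0234


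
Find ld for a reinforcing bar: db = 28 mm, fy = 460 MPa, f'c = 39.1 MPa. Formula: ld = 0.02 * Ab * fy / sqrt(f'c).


Ab = pi * 28^2 / 4 = 615.752 mm2
ld = 0.02 * 615.752 * 460 / sqrt(39.1)
= 906.0 mm

906.0


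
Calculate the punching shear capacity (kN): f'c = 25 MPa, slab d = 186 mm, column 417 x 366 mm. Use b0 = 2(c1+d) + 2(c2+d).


b0 = 2*(417 + 186) + 2*(366 + 186) = 2310 mm
Vc = 0.33 * sqrt(25) * 2310 * 186 / 1000
= 708.94 kN

708.94


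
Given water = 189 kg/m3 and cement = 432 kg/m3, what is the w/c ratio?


w/c = water / cement
w/c = 189 / 432 = 0.438

0.438


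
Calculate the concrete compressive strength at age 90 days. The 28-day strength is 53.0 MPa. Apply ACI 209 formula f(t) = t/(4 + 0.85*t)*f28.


f(90) = 90 / (4 + 0.85 * 90) * 53.0
= 90 / 80.5 * 53.0
= 59.25 MPa

59.25


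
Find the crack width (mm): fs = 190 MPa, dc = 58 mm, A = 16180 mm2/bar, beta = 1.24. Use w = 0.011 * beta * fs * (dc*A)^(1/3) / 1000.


w = 0.011 * beta * fs * (dc * A)^(1/3) / 1000
= 0.011 * 1.24 * 190 * (58 * 16180)^(1/3) / 1000
= 0.254 mm

0.254


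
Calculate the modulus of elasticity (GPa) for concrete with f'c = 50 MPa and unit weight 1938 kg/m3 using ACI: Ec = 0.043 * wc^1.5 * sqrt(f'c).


Ec = 0.043 * 1938^1.5 * sqrt(50) / 1000
= 25.94 GPa

25.94


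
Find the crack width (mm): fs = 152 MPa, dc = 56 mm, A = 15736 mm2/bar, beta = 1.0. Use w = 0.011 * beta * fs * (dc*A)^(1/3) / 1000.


w = 0.011 * beta * fs * (dc * A)^(1/3) / 1000
= 0.011 * 1.0 * 152 * (56 * 15736)^(1/3) / 1000
= 0.16 mm

0.16


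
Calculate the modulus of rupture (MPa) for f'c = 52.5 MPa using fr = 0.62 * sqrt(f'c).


fr = 0.62 * sqrt(52.5)
= 4.492 MPa

4.492


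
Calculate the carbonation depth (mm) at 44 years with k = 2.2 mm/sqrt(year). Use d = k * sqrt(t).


depth = k * sqrt(t)
= 2.2 * sqrt(44)
= 14.59 mm

14.59


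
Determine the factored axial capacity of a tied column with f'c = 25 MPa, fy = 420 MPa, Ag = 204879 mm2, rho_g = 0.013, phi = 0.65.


Ast = rho * Ag = 0.013 * 204879 = 2663.427 mm2
phi*Pn = 0.65 * 0.80 * (0.85 * 25 * (204879 - 2663.427) + 420 * 2663.427) / 1000
= 2816.17 kN

2816.17


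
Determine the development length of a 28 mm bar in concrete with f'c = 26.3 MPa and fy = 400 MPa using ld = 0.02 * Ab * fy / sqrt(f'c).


Ab = pi * 28^2 / 4 = 615.752 mm2
ld = 0.02 * 615.752 * 400 / sqrt(26.3)
= 960.5 mm

960.5


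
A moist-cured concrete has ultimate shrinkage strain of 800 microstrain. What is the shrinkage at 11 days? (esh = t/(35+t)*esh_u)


esh(11) = 11 / (35 + 11) * 800
= 11 / 46 * 800
= 191.3 microstrain

191.3


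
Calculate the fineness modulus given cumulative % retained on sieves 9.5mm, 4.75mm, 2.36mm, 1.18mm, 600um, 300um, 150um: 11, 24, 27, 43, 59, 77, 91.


FM = sum(cumulative % retained) / 100
= 332 / 100
= 3.32

3.32


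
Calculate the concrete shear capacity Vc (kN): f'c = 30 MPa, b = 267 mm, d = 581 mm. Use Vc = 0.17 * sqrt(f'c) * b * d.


Vc = 0.17 * sqrt(30) * 267 * 581 / 1000
= 144.44 kN

144.44


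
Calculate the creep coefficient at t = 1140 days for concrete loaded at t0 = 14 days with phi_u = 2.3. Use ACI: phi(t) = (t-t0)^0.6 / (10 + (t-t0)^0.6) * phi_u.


dt = 1140 - 14 = 1126
phi = 1126^0.6 / (10 + 1126^0.6) * 2.3
= 2.004

2.004


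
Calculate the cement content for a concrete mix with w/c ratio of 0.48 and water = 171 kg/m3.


Cement = water / (w/c)
= 171 / 0.48
= 356.2 kg/m3

356.2


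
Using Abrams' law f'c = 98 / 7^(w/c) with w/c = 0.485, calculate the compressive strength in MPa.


f'c = 98 / 7^0.485
= 98 / 2.57
= 38.14 MPa

38.14


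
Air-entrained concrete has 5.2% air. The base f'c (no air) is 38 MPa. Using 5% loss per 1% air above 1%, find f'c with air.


Strength loss = (5.2 - 1) * 5 = 21.0%
f'c = 38 * (1 - 21.0/100)
= 30.02 MPa

30.02


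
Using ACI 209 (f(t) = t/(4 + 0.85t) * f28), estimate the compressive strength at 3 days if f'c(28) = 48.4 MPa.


f(3) = 3 / (4 + 0.85 * 3) * 48.4
= 3 / 6.55 * 48.4
= 22.17 MPa

22.17


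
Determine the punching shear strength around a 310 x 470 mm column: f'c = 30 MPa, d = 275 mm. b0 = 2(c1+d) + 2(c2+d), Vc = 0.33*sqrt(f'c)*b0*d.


b0 = 2*(310 + 275) + 2*(470 + 275) = 2660 mm
Vc = 0.33 * sqrt(30) * 2660 * 275 / 1000
= 1322.17 kN

1322.17


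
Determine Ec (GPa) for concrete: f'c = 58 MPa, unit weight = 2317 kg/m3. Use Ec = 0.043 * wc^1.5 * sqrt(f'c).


Ec = 0.043 * 2317^1.5 * sqrt(58) / 1000
= 36.52 GPa

36.52


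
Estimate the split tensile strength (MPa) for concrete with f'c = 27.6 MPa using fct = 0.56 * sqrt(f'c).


fct = 0.56 * sqrt(27.6)
= 0.56 * 5.254
= 2.942 MPa

2.942


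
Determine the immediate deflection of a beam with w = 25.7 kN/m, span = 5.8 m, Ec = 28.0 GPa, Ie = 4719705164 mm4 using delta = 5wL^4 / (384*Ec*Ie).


Convert: L = 5.8 m = 5800 mm, Ec = 28.0 GPa = 28000 MPa
delta = 5 * 25.7 * 5800^4 / (384 * 28000 * 4719705164)
= 2.87 mm

2.87


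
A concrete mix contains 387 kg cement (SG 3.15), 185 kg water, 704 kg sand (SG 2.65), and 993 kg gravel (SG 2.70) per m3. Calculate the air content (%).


Vol cement = 387 / (3.15 * 1000) = 0.122857 m3
Vol water = 185 / 1000 = 0.185 m3
Vol sand = 704 / (2.65 * 1000) = 0.26566 m3
Vol gravel = 993 / (2.70 * 1000) = 0.367778 m3
Total solid + water volume = 0.941295 m3
Air = (1 - 0.941295) * 100 = 5.87%

5.87


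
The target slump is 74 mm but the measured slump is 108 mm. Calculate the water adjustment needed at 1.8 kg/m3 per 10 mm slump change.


Difference = 74 - 108 = -34 mm
Water adjustment = -34 * 1.8 / 10 = -6.1 kg/m3

-6.1


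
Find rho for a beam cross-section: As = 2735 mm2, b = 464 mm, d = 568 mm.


rho = As / (b * d)
= 2735 / (464 * 568)
= 0.0104

0.0104


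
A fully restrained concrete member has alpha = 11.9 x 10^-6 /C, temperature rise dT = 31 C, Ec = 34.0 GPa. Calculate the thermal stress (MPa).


sigma = alpha * dT * Ec
= 11.9e-6 * 31 * 34.0 * 1000
= 12.543 MPa

12.543


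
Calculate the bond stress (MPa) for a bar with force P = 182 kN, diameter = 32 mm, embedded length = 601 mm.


u = P / (pi * db * ld)
= 182 * 1000 / (pi * 32 * 601)
= 3.012 MPa

3.012


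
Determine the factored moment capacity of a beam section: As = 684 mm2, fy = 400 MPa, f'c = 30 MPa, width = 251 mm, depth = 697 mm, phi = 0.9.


a = As * fy / (0.85 * f'c * b)
= 684 * 400 / (0.85 * 30 * 251)
= 42.7467 mm
Mn = As * fy * (d - a/2) / 10^6
= 184.8515 kN-m
phi*Mn = 0.9 * 184.8515 = 166.37 kN-m

166.37


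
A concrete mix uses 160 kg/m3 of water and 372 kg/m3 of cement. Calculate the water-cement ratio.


w/c = water / cement
w/c = 160 / 372 = 0.43

0.43


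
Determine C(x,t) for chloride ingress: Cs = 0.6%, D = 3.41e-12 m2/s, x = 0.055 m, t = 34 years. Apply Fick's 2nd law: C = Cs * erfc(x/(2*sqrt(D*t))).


t_seconds = 34 * 365.25 * 24 * 3600 = 1072958400.0 s
arg = 0.055 / (2 * sqrt(3.41e-12 * 1072958400.0))
= 0.4546
erfc(0.4546) = 0.5203
C = 0.6 * 0.5203 = 0.3122%

0.3122


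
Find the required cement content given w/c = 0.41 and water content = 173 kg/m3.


Cement = water / (w/c)
= 173 / 0.41
= 422.0 kg/m3

422.0


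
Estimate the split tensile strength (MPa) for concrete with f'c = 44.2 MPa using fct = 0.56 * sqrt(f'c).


fct = 0.56 * sqrt(44.2)
= 0.56 * 6.648
= 3.723 MPa

3.723


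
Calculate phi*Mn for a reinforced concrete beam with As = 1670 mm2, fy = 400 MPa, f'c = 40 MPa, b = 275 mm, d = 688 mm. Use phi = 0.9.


a = As * fy / (0.85 * f'c * b)
= 1670 * 400 / (0.85 * 40 * 275)
= 71.4439 mm
Mn = As * fy * (d - a/2) / 10^6
= 435.7218 kN-m
phi*Mn = 0.9 * 435.7218 = 392.15 kN-m

392.15


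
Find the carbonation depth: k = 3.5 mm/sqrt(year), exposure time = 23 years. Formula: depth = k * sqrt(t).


depth = k * sqrt(t)
= 3.5 * sqrt(23)
= 16.79 mm

16.79


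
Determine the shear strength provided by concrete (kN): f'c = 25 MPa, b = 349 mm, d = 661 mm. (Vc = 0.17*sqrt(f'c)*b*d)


Vc = 0.17 * sqrt(25) * 349 * 661 / 1000
= 196.09 kN

196.09


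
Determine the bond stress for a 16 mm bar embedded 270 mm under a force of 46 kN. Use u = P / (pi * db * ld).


u = P / (pi * db * ld)
= 46 * 1000 / (pi * 16 * 270)
= 3.389 MPa

3.389


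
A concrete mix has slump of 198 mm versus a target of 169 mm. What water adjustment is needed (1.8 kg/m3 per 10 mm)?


Difference = 169 - 198 = -29 mm
Water adjustment = -29 * 1.8 / 10 = -5.2 kg/m3

-5.2


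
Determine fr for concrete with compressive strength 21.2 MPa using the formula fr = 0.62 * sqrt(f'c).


fr = 0.62 * sqrt(21.2)
= 2.855 MPa

2.855


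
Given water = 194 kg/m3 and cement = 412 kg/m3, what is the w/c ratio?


w/c = water / cement
w/c = 194 / 412 = 0.471

0.471


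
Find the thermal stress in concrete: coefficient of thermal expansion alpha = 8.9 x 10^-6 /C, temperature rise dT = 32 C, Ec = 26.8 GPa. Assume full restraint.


sigma = alpha * dT * Ec
= 8.9e-6 * 32 * 26.8 * 1000
= 7.633 MPa

7.633


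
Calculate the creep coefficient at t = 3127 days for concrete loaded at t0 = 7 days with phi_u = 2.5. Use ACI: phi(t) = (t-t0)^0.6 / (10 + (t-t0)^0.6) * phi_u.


dt = 3127 - 7 = 3120
phi = 3120^0.6 / (10 + 3120^0.6) * 2.5
= 2.315

2.315


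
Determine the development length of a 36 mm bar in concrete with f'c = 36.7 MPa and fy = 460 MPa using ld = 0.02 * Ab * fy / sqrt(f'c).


Ab = pi * 36^2 / 4 = 1017.876 mm2
ld = 0.02 * 1017.876 * 460 / sqrt(36.7)
= 1545.8 mm

1545.8


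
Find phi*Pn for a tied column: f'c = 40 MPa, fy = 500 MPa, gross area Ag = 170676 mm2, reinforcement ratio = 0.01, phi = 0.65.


Ast = rho * Ag = 0.01 * 170676 = 1706.76 mm2
phi*Pn = 0.65 * 0.80 * (0.85 * 40 * (170676 - 1706.76) + 500 * 1706.76) / 1000
= 3431.13 kN

3431.13


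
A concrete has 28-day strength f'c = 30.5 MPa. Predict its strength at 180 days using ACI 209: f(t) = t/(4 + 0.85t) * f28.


f(180) = 180 / (4 + 0.85 * 180) * 30.5
= 180 / 157.0 * 30.5
= 34.97 MPa

34.97


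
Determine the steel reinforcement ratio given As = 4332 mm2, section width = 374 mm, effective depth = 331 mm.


rho = As / (b * d)
= 4332 / (374 * 331)
= 0.035

0.035


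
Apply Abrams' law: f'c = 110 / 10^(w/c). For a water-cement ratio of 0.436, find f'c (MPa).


f'c = 110 / 10^0.436
= 110 / 2.729
= 40.31 MPa

40.31


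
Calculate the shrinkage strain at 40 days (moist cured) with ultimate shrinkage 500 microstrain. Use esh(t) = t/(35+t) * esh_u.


esh(40) = 40 / (35 + 40) * 500
= 40 / 75 * 500
= 266.7 microstrain

266.7


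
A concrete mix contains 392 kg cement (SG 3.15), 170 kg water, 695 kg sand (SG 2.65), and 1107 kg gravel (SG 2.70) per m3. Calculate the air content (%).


Vol cement = 392 / (3.15 * 1000) = 0.124444 m3
Vol water = 170 / 1000 = 0.17 m3
Vol sand = 695 / (2.65 * 1000) = 0.262264 m3
Vol gravel = 1107 / (2.70 * 1000) = 0.41 m3
Total solid + water volume = 0.966709 m3
Air = (1 - 0.966709) * 100 = 3.33%

3.33


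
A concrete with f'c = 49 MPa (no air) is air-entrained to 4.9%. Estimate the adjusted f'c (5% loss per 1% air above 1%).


Strength loss = (4.9 - 1) * 5 = 19.5%
f'c = 49 * (1 - 19.5/100)
= 39.45 MPa

39.45


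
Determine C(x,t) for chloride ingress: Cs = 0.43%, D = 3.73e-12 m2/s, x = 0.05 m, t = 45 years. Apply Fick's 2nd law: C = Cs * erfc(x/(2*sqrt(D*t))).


t_seconds = 45 * 365.25 * 24 * 3600 = 1420092000.0 s
arg = 0.05 / (2 * sqrt(3.73e-12 * 1420092000.0))
= 0.3435
erfc(0.3435) = 0.6271
C = 0.43 * 0.6271 = 0.2697%

0.2697


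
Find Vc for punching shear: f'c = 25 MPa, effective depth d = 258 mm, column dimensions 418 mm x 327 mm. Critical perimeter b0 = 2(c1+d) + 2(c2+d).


b0 = 2*(418 + 258) + 2*(327 + 258) = 2522 mm
Vc = 0.33 * sqrt(25) * 2522 * 258 / 1000
= 1073.62 kN

1073.62


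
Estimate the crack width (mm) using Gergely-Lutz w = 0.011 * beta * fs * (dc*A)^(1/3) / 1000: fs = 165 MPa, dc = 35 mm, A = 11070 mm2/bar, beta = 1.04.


w = 0.011 * beta * fs * (dc * A)^(1/3) / 1000
= 0.011 * 1.04 * 165 * (35 * 11070)^(1/3) / 1000
= 0.138 mm

0.138


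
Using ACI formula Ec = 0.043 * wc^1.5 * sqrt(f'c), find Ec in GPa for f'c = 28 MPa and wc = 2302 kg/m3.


Ec = 0.043 * 2302^1.5 * sqrt(28) / 1000
= 25.13 GPa

25.13


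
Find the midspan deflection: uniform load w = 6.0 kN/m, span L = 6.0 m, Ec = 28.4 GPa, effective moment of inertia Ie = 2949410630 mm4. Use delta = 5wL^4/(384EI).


Convert: L = 6.0 m = 6000 mm, Ec = 28.4 GPa = 28400 MPa
delta = 5 * 6.0 * 6000^4 / (384 * 28400 * 2949410630)
= 1.21 mm

1.21


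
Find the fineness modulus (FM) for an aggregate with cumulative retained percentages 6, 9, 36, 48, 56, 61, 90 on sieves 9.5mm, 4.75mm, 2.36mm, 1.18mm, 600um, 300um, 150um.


FM = sum(cumulative % retained) / 100
= 306 / 100
= 3.06

3.06


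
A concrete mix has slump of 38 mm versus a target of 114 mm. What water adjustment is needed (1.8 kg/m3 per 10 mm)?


Difference = 114 - 38 = 76 mm
Water adjustment = 76 * 1.8 / 10 = 13.7 kg/m3

13.7


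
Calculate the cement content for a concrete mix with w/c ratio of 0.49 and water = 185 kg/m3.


Cement = water / (w/c)
= 185 / 0.49
= 377.6 kg/m3

377.6


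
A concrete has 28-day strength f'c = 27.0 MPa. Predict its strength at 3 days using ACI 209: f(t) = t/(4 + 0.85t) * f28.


f(3) = 3 / (4 + 0.85 * 3) * 27.0
= 3 / 6.55 * 27.0
= 12.37 MPa

12.37


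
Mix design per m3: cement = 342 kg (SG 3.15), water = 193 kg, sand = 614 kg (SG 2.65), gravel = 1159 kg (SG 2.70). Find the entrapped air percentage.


Vol cement = 342 / (3.15 * 1000) = 0.108571 m3
Vol water = 193 / 1000 = 0.193 m3
Vol sand = 614 / (2.65 * 1000) = 0.231698 m3
Vol gravel = 1159 / (2.70 * 1000) = 0.429259 m3
Total solid + water volume = 0.962529 m3
Air = (1 - 0.962529) * 100 = 3.75%

3.75


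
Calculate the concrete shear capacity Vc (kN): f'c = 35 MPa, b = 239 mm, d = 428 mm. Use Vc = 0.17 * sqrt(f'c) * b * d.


Vc = 0.17 * sqrt(35) * 239 * 428 / 1000
= 102.88 kN

102.88


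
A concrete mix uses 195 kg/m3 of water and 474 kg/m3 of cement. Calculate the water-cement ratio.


w/c = water / cement
w/c = 195 / 474 = 0.411

0.411


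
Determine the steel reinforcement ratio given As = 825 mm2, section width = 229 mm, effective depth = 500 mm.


rho = As / (b * d)
= 825 / (229 * 500)
= 0.0072

0.0072


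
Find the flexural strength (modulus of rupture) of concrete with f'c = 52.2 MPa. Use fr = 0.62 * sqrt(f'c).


fr = 0.62 * sqrt(52.2)
= 4.479 MPa

4.479


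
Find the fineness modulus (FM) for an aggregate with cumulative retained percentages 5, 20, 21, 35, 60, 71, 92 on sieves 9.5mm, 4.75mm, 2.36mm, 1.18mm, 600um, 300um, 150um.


FM = sum(cumulative % retained) / 100
= 304 / 100
= 3.04

3.04


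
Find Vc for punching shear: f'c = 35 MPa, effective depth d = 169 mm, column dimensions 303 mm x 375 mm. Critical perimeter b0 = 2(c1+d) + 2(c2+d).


b0 = 2*(303 + 169) + 2*(375 + 169) = 2032 mm
Vc = 0.33 * sqrt(35) * 2032 * 169 / 1000
= 670.44 kN

670.44


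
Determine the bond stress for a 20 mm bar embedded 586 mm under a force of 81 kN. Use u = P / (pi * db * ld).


u = P / (pi * db * ld)
= 81 * 1000 / (pi * 20 * 586)
= 2.2 MPa

2.2


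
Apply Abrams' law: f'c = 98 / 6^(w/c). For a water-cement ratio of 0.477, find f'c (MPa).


f'c = 98 / 6^0.477
= 98 / 2.351
= 41.69 MPa

41.69


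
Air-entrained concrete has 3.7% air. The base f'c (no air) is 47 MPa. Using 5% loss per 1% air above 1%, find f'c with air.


Strength loss = (3.7 - 1) * 5 = 13.5%
f'c = 47 * (1 - 13.5/100)
= 40.66 MPa

40.66


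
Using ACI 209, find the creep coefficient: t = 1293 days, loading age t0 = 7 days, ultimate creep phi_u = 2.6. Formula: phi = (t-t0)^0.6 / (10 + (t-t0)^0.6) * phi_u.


dt = 1293 - 7 = 1286
phi = 1286^0.6 / (10 + 1286^0.6) * 2.6
= 2.288

2.288


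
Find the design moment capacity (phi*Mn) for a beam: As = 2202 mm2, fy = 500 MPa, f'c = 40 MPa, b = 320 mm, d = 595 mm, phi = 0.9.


a = As * fy / (0.85 * f'c * b)
= 2202 * 500 / (0.85 * 40 * 320)
= 101.1949 mm
Mn = As * fy * (d - a/2) / 10^6
= 599.3872 kN-m
phi*Mn = 0.9 * 599.3872 = 539.45 kN-m

539.45


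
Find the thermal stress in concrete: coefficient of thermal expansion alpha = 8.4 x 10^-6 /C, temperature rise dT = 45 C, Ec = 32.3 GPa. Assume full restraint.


sigma = alpha * dT * Ec
= 8.4e-6 * 45 * 32.3 * 1000
= 12.209 MPa

12.209


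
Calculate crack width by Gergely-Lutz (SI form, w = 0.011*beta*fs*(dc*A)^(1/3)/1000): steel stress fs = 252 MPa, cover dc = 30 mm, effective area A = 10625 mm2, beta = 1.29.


w = 0.011 * beta * fs * (dc * A)^(1/3) / 1000
= 0.011 * 1.29 * 252 * (30 * 10625)^(1/3) / 1000
= 0.244 mm

0.244


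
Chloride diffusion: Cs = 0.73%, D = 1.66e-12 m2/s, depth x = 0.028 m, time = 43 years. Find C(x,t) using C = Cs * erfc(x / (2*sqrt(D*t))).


t_seconds = 43 * 365.25 * 24 * 3600 = 1356976800.0 s
arg = 0.028 / (2 * sqrt(1.66e-12 * 1356976800.0))
= 0.295
erfc(0.295) = 0.6766
C = 0.73 * 0.6766 = 0.4939%

0.4939


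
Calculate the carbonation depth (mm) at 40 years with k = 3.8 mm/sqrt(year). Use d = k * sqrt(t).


depth = k * sqrt(t)
= 3.8 * sqrt(40)
= 24.03 mm

24.03


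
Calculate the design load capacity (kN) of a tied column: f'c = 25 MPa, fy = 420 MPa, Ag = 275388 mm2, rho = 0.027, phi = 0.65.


Ast = rho * Ag = 0.027 * 275388 = 7435.476 mm2
phi*Pn = 0.65 * 0.80 * (0.85 * 25 * (275388 - 7435.476) + 420 * 7435.476) / 1000
= 4584.78 kN

4584.78


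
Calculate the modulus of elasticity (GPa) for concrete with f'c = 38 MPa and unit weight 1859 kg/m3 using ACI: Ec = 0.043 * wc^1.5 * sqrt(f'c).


Ec = 0.043 * 1859^1.5 * sqrt(38) / 1000
= 21.25 GPa

21.25


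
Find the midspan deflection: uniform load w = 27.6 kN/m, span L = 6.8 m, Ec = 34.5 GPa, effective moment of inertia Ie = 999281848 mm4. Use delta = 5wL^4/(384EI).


Convert: L = 6.8 m = 6800 mm, Ec = 34.5 GPa = 34500 MPa
delta = 5 * 27.6 * 6800^4 / (384 * 34500 * 999281848)
= 22.29 mm

22.29


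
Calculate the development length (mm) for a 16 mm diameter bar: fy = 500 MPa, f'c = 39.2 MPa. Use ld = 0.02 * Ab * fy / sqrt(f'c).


Ab = pi * 16^2 / 4 = 201.062 mm2
ld = 0.02 * 201.062 * 500 / sqrt(39.2)
= 321.1 mm

321.1


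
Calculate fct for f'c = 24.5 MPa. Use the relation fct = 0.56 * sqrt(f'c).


fct = 0.56 * sqrt(24.5)
= 0.56 * 4.95
= 2.772 MPa

2.772


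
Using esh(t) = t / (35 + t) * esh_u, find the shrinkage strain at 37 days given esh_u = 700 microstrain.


esh(37) = 37 / (35 + 37) * 700
= 37 / 72 * 700
= 359.7 microstrain

359.7


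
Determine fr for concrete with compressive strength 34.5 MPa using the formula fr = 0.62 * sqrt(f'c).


fr = 0.62 * sqrt(34.5)
= 3.642 MPa

3.642


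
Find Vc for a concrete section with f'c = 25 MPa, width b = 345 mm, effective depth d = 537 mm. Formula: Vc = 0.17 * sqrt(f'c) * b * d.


Vc = 0.17 * sqrt(25) * 345 * 537 / 1000
= 157.48 kN

157.48


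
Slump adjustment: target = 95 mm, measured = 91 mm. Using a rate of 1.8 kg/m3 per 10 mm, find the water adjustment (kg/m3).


Difference = 95 - 91 = 4 mm
Water adjustment = 4 * 1.8 / 10 = 0.7 kg/m3

0.7


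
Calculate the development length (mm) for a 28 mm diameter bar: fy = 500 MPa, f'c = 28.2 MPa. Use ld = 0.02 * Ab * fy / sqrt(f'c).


Ab = pi * 28^2 / 4 = 615.752 mm2
ld = 0.02 * 615.752 * 500 / sqrt(28.2)
= 1159.5 mm

1159.5


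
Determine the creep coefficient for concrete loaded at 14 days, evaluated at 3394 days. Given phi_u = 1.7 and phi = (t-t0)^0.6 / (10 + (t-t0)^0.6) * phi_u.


dt = 3394 - 14 = 3380
phi = 3380^0.6 / (10 + 3380^0.6) * 1.7
= 1.579

1.579


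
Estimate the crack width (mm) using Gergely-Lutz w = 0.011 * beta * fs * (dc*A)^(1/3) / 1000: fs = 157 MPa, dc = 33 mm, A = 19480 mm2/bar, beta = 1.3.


w = 0.011 * beta * fs * (dc * A)^(1/3) / 1000
= 0.011 * 1.3 * 157 * (33 * 19480)^(1/3) / 1000
= 0.194 mm

0.194


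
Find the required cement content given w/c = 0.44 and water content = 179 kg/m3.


Cement = water / (w/c)
= 179 / 0.44
= 406.8 kg/m3

406.8


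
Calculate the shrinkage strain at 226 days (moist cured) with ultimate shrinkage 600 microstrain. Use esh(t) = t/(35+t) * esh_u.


esh(226) = 226 / (35 + 226) * 600
= 226 / 261 * 600
= 519.5 microstrain

519.5


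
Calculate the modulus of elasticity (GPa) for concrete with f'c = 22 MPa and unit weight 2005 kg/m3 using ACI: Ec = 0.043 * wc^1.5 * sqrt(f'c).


Ec = 0.043 * 2005^1.5 * sqrt(22) / 1000
= 18.11 GPa

18.11


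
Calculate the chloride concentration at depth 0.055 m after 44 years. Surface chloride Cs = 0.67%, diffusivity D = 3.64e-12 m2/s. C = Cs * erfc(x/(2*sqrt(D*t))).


t_seconds = 44 * 365.25 * 24 * 3600 = 1388534400.0 s
arg = 0.055 / (2 * sqrt(3.64e-12 * 1388534400.0))
= 0.3868
erfc(0.3868) = 0.5844
C = 0.67 * 0.5844 = 0.3915%

0.3915


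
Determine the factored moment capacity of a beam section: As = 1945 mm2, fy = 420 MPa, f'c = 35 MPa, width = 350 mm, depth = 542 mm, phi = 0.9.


a = As * fy / (0.85 * f'c * b)
= 1945 * 420 / (0.85 * 35 * 350)
= 78.4538 mm
Mn = As * fy * (d - a/2) / 10^6
= 410.7154 kN-m
phi*Mn = 0.9 * 410.7154 = 369.64 kN-m

369.64


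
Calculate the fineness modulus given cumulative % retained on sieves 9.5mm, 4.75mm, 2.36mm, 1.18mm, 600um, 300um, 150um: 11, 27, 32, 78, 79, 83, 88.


FM = sum(cumulative % retained) / 100
= 398 / 100
= 3.98

3.98


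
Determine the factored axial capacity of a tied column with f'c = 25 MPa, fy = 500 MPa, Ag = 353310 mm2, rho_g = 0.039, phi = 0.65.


Ast = rho * Ag = 0.039 * 353310 = 13779.09 mm2
phi*Pn = 0.65 * 0.80 * (0.85 * 25 * (353310 - 13779.09) + 500 * 13779.09) / 1000
= 7334.38 kN

7334.38


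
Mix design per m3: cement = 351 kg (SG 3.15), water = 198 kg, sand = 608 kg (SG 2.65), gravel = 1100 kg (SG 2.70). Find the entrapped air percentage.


Vol cement = 351 / (3.15 * 1000) = 0.111429 m3
Vol water = 198 / 1000 = 0.198 m3
Vol sand = 608 / (2.65 * 1000) = 0.229434 m3
Vol gravel = 1100 / (2.70 * 1000) = 0.407407 m3
Total solid + water volume = 0.94627 m3
Air = (1 - 0.94627) * 100 = 5.37%

5.37


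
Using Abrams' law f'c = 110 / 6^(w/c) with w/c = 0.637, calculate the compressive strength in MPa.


f'c = 110 / 6^0.637
= 110 / 3.131
= 35.13 MPa

35.13


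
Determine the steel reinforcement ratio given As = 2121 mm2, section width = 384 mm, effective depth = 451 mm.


rho = As / (b * d)
= 2121 / (384 * 451)
= 0.0122

0.0122


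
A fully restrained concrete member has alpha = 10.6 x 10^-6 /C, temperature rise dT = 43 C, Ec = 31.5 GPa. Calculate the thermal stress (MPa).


sigma = alpha * dT * Ec
= 10.6e-6 * 43 * 31.5 * 1000
= 14.358 MPa

14.358


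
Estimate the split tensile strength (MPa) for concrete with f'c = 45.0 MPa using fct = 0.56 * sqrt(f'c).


fct = 0.56 * sqrt(45.0)
= 0.56 * 6.708
= 3.757 MPa

3.757


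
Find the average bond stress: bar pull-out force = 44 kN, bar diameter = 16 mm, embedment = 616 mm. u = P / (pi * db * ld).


u = P / (pi * db * ld)
= 44 * 1000 / (pi * 16 * 616)
= 1.421 MPa

1.421


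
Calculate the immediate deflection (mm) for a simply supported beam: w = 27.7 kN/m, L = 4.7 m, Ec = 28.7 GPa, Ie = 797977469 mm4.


Convert: L = 4.7 m = 4700 mm, Ec = 28.7 GPa = 28700 MPa
delta = 5 * 27.7 * 4700^4 / (384 * 28700 * 797977469)
= 7.68 mm

7.68


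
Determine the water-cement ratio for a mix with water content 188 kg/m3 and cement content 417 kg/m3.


w/c = water / cement
w/c = 188 / 417 = 0.451

0.451


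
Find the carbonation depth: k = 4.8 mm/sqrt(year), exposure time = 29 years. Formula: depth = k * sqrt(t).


depth = k * sqrt(t)
= 4.8 * sqrt(29)
= 25.85 mm

25.85


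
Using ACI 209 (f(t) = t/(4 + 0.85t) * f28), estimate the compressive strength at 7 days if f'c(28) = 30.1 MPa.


f(7) = 7 / (4 + 0.85 * 7) * 30.1
= 7 / 9.95 * 30.1
= 21.18 MPa

21.18


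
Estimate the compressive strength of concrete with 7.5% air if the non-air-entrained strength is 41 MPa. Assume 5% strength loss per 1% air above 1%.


Strength loss = (7.5 - 1) * 5 = 32.5%
f'c = 41 * (1 - 32.5/100)
= 27.68 MPa

27.68


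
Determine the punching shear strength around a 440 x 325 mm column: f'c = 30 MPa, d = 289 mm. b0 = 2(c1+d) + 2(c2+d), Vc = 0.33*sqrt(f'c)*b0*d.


b0 = 2*(440 + 289) + 2*(325 + 289) = 2686 mm
Vc = 0.33 * sqrt(30) * 2686 * 289 / 1000
= 1403.07 kN

1403.07


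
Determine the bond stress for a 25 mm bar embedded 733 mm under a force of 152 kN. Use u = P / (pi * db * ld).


u = P / (pi * db * ld)
= 152 * 1000 / (pi * 25 * 733)
= 2.64 MPa

2.64


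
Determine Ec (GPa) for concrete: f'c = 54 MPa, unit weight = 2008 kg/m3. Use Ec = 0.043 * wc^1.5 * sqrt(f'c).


Ec = 0.043 * 2008^1.5 * sqrt(54) / 1000
= 28.43 GPa

28.43


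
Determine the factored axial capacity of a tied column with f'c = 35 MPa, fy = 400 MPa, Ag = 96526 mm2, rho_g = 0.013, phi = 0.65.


Ast = rho * Ag = 0.013 * 96526 = 1254.838 mm2
phi*Pn = 0.65 * 0.80 * (0.85 * 35 * (96526 - 1254.838) + 400 * 1254.838) / 1000
= 1734.85 kN

1734.85


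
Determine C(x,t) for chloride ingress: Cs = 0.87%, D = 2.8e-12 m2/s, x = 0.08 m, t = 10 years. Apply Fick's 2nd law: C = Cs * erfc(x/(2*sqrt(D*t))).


t_seconds = 10 * 365.25 * 24 * 3600 = 315576000.0 s
arg = 0.08 / (2 * sqrt(2.8e-12 * 315576000.0))
= 1.3456
erfc(1.3456) = 0.057
C = 0.87 * 0.057 = 0.0496%

0.0496


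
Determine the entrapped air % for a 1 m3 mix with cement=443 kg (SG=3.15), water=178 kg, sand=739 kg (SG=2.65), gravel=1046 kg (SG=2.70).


Vol cement = 443 / (3.15 * 1000) = 0.140635 m3
Vol water = 178 / 1000 = 0.178 m3
Vol sand = 739 / (2.65 * 1000) = 0.278868 m3
Vol gravel = 1046 / (2.70 * 1000) = 0.387407 m3
Total solid + water volume = 0.98491 m3
Air = (1 - 0.98491) * 100 = 1.51%

1.51


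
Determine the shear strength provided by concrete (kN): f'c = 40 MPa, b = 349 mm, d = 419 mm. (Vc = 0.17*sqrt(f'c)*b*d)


Vc = 0.17 * sqrt(40) * 349 * 419 / 1000
= 157.22 kN

157.22


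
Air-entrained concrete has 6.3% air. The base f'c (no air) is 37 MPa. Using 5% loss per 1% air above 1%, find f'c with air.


Strength loss = (6.3 - 1) * 5 = 26.5%
f'c = 37 * (1 - 26.5/100)
= 27.2 MPa

27.2


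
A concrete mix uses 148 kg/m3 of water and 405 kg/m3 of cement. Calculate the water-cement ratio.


w/c = water / cement
w/c = 148 / 405 = 0.365

0.365


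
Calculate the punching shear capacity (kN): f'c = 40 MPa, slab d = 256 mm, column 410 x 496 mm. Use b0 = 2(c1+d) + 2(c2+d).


b0 = 2*(410 + 256) + 2*(496 + 256) = 2836 mm
Vc = 0.33 * sqrt(40) * 2836 * 256 / 1000
= 1515.27 kN

1515.27


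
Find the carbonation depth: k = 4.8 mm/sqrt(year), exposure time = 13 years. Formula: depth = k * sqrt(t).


depth = k * sqrt(t)
= 4.8 * sqrt(13)
= 17.31 mm

17.31


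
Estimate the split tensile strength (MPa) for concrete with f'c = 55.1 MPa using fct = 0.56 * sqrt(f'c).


fct = 0.56 * sqrt(55.1)
= 0.56 * 7.423
= 4.157 MPa

4.157


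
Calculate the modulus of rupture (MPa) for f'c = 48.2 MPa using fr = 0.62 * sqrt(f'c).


fr = 0.62 * sqrt(48.2)
= 4.304 MPa

4.304


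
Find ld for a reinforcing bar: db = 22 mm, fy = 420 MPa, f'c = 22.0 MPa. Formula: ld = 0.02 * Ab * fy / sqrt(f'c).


Ab = pi * 22^2 / 4 = 380.133 mm2
ld = 0.02 * 380.133 * 420 / sqrt(22.0)
= 680.8 mm

680.8


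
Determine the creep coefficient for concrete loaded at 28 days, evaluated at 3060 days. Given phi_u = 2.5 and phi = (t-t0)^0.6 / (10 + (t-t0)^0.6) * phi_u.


dt = 3060 - 28 = 3032
phi = 3032^0.6 / (10 + 3032^0.6) * 2.5
= 2.312

2.312


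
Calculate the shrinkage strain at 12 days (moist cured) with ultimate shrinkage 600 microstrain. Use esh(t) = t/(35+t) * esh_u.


esh(12) = 12 / (35 + 12) * 600
= 12 / 47 * 600
= 153.2 microstrain

153.2


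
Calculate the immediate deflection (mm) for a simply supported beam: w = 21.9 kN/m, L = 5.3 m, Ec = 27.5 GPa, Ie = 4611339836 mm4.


Convert: L = 5.3 m = 5300 mm, Ec = 27.5 GPa = 27500 MPa
delta = 5 * 21.9 * 5300^4 / (384 * 27500 * 4611339836)
= 1.77 mm

1.77


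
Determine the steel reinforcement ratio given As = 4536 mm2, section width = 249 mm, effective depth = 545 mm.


rho = As / (b * d)
= 4536 / (249 * 545)
= 0.0334

0.0334


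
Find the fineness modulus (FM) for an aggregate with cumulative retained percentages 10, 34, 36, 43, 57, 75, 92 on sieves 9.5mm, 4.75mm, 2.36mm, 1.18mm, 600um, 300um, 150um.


FM = sum(cumulative % retained) / 100
= 347 / 100
= 3.47

3.47


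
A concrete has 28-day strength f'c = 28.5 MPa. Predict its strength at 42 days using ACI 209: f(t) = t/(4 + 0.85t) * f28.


f(42) = 42 / (4 + 0.85 * 42) * 28.5
= 42 / 39.7 * 28.5
= 30.15 MPa

30.15


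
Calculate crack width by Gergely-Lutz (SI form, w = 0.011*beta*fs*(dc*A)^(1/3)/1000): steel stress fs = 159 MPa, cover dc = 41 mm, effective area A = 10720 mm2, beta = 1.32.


w = 0.011 * beta * fs * (dc * A)^(1/3) / 1000
= 0.011 * 1.32 * 159 * (41 * 10720)^(1/3) / 1000
= 0.176 mm

0.176


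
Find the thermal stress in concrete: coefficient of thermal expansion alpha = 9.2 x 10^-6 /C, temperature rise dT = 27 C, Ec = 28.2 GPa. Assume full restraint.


sigma = alpha * dT * Ec
= 9.2e-6 * 27 * 28.2 * 1000
= 7.005 MPa

7.005


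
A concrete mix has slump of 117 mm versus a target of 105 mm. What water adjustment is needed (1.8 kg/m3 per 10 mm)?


Difference = 105 - 117 = -12 mm
Water adjustment = -12 * 1.8 / 10 = -2.2 kg/m3

-2.2


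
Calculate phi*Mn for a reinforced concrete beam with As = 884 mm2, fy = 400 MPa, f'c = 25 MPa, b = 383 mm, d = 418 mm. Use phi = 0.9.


a = As * fy / (0.85 * f'c * b)
= 884 * 400 / (0.85 * 25 * 383)
= 43.4465 mm
Mn = As * fy * (d - a/2) / 10^6
= 140.1235 kN-m
phi*Mn = 0.9 * 140.1235 = 126.11 kN-m

126.11


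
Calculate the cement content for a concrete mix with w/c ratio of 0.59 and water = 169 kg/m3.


Cement = water / (w/c)
= 169 / 0.59
= 286.4 kg/m3

286.4


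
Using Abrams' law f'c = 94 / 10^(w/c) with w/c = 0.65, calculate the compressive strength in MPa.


f'c = 94 / 10^0.65
= 94 / 4.467
= 21.04 MPa

21.04


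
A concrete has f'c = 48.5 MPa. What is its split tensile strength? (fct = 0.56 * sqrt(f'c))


fct = 0.56 * sqrt(48.5)
= 0.56 * 6.964
= 3.9 MPa

3.9


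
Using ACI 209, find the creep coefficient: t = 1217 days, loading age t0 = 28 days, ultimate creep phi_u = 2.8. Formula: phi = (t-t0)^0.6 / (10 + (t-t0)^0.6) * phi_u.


dt = 1217 - 28 = 1189
phi = 1189^0.6 / (10 + 1189^0.6) * 2.8
= 2.45

2.45


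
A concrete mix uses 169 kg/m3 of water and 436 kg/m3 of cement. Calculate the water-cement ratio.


w/c = water / cement
w/c = 169 / 436 = 0.388

0.388


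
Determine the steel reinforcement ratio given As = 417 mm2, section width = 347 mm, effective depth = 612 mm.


rho = As / (b * d)
= 417 / (347 * 612)
= 0.002

0.002


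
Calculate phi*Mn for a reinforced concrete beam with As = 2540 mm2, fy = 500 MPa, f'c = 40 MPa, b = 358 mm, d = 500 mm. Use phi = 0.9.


a = As * fy / (0.85 * f'c * b)
= 2540 * 500 / (0.85 * 40 * 358)
= 104.3378 mm
Mn = As * fy * (d - a/2) / 10^6
= 568.7455 kN-m
phi*Mn = 0.9 * 568.7455 = 511.87 kN-m

511.87


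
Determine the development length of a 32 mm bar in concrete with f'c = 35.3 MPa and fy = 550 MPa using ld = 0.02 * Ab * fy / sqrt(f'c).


Ab = pi * 32^2 / 4 = 804.248 mm2
ld = 0.02 * 804.248 * 550 / sqrt(35.3)
= 1489.0 mm

1489.0


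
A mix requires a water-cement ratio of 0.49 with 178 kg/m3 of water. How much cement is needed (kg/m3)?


Cement = water / (w/c)
= 178 / 0.49
= 363.3 kg/m3

363.3


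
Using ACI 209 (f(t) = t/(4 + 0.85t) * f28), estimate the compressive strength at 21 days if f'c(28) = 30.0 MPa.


f(21) = 21 / (4 + 0.85 * 21) * 30.0
= 21 / 21.85 * 30.0
= 28.83 MPa

28.83


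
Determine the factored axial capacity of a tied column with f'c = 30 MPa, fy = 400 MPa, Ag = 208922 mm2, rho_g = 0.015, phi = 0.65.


Ast = rho * Ag = 0.015 * 208922 = 3133.83 mm2
phi*Pn = 0.65 * 0.80 * (0.85 * 30 * (208922 - 3133.83) + 400 * 3133.83) / 1000
= 3380.59 kN

3380.59


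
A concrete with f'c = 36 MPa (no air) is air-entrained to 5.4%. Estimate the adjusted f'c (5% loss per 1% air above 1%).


Strength loss = (5.4 - 1) * 5 = 22.0%
f'c = 36 * (1 - 22.0/100)
= 28.08 MPa

28.08


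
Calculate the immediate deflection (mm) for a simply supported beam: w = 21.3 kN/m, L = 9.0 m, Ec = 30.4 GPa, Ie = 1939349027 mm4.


Convert: L = 9.0 m = 9000 mm, Ec = 30.4 GPa = 30400 MPa
delta = 5 * 21.3 * 9000^4 / (384 * 30400 * 1939349027)
= 30.86 mm

30.86


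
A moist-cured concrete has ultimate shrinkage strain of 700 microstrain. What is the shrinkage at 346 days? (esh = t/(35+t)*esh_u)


esh(346) = 346 / (35 + 346) * 700
= 346 / 381 * 700
= 635.7 microstrain

635.7
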